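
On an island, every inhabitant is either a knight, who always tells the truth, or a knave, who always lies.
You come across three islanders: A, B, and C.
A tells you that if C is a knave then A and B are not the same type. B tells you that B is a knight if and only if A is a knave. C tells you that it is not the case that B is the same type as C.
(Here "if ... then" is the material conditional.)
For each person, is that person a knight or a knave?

A is a knave, B is a knave, and C is a knave.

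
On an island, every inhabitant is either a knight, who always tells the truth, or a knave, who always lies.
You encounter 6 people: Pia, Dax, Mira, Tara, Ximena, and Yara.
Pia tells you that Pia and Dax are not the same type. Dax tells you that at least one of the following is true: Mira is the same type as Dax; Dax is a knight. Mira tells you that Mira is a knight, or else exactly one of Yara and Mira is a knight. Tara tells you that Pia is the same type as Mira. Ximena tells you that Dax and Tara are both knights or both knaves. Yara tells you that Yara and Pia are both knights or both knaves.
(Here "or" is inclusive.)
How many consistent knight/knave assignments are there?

2

Consistent assignments:
  Pia=knight, Dax=knave, Mira=knight, Tara=knight, Ximena=knave, Yara=knight
  Pia=knight, Dax=knave, Mira=knight, Tara=knight, Ximena=knave, Yara=knave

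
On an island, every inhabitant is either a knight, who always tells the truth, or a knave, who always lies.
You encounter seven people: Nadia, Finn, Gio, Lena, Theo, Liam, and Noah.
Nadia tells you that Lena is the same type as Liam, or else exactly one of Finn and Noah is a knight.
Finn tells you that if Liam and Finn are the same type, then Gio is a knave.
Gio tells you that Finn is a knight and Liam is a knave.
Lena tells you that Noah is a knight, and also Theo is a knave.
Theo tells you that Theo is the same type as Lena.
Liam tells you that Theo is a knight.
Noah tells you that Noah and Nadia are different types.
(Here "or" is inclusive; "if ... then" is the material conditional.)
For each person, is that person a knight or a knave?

Nadia is a knave, Finn is a knight, Gio is a knight, Lena is a knight, Theo is a knave, Liam is a knave, and Noah is a knight.

Nadia is a knave, so "Lena is the same type as Liam, or else exactly one of Finn and Noah is a knight" must be false — and it is.
Finn is a knight, and the claim "if Liam and Finn are the same type, then Gio is a knave" is indeed True.
Gio is a knight, so "Finn is a knight and Liam is a knave" must be True — and it is.
Lena is a knight, and the claim "Noah is a knight, and also Theo is a knave" is indeed True.
Theo (knave): "Theo is the same type as Lena" — false. ✓
As a knave, Liam's statement "Theo is a knight" should be false; it is.
Since Noah is a knight, "Noah and Nadia are different types" needs to be True, which holds.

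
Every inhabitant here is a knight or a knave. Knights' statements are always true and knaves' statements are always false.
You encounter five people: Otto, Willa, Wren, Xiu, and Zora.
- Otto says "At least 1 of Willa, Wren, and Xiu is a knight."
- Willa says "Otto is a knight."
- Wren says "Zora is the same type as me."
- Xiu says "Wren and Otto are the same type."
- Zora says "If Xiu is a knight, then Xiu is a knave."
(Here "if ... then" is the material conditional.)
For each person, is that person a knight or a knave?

Knights: Otto, Willa, and Zora. Knaves: Wren and Xiu.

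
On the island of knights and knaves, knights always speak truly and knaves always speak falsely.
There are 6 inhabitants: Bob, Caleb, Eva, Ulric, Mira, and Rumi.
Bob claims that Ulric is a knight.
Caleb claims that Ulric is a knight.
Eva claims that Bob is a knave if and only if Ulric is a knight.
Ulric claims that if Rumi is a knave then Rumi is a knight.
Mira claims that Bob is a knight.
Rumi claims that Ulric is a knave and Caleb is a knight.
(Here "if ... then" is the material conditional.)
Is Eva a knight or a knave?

Eva is a knave.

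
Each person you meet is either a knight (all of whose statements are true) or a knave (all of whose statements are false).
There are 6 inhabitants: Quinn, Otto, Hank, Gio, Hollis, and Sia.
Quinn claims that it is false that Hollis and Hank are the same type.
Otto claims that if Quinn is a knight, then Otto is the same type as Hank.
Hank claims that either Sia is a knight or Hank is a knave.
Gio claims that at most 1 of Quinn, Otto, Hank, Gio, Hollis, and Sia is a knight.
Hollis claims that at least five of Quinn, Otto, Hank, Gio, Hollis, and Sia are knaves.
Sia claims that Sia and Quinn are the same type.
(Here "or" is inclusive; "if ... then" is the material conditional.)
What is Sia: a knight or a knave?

Consistent assignments: {Quinn=knight, Otto=knight, Hank=knight, Gio=knave, Hollis=knave, Sia=knight}; {Quinn=knight, Otto=knave, Hank=knight, Gio=knave, Hollis=knave, Sia=knight}
In every consistent assignment, Sia is a knight.

Sia is a knight.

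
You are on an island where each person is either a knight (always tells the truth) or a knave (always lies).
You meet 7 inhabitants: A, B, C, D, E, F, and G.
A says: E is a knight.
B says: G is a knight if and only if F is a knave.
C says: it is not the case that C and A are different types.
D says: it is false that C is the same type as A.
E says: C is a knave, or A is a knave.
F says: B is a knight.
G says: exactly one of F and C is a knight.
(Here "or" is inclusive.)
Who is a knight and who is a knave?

A (knight): "E is a knight" — True. ✓
B is a knave; "G is a knight if and only if F is a knave" is False, as required.
C is a knave, and the claim "it is not the case that C and A are different types" is indeed False.
D is a knight, so "it is false that C is the same type as A" must be True — and it is.
E is a knight; "C is a knave, or A is a knave" is True, as required.
F (knave): "B is a knight" — False. ✓
G is a knave, so "exactly one of F and C is a knight" must be False — and it is.

A is a knight, B is a knave, C is a knave, D is a knight, E is a knight, F is a knave, and G is a knave.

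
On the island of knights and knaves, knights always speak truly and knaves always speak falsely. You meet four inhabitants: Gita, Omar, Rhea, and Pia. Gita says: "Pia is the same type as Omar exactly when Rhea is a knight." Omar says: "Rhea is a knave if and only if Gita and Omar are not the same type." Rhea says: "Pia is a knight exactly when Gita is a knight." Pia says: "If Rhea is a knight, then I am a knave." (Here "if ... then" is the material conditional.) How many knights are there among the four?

The unique consistent assignment is Gita=knave, Omar=knight, Rhea=knave, Pia=knight.
That has 2 knights.

2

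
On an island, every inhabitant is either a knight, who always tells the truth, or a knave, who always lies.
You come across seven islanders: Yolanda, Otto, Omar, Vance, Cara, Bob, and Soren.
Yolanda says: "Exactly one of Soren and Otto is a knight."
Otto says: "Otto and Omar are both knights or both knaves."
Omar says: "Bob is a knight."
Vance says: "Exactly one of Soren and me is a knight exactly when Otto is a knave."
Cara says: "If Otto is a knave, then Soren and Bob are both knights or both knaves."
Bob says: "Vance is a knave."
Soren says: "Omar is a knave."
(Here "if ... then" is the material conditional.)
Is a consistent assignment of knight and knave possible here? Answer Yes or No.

Yes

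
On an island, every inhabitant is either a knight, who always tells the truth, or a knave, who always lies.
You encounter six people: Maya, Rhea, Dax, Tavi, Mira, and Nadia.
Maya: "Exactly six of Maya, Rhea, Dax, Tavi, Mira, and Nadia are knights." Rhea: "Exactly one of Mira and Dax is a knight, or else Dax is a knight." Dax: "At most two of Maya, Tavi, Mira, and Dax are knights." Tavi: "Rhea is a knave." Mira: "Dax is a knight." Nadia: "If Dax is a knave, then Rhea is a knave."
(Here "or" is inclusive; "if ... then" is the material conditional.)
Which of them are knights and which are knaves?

Maya is a knave; "exactly six of Maya, Rhea, Dax, Tavi, Mira, and Nadia are knights" is false, as required.
Rhea (knight): "exactly one of Mira and Dax is a knight, or else Dax is a knight" — true. ✓
Since Dax is a knight, "at most two of Maya, Tavi, Mira, and Dax are knights" needs to be true, which holds.
Tavi is a knave, so "Rhea is a knave" must be false — and it is.
Mira is a knight, so "Dax is a knight" must be true — and it is.
Nadia is a knight, so "if Dax is a knave, then Rhea is a knave" must be true — and it is.

Maya is a knave, Rhea is a knight, Dax is a knight, Tavi is a knave, Mira is a knight, and Nadia is a knight.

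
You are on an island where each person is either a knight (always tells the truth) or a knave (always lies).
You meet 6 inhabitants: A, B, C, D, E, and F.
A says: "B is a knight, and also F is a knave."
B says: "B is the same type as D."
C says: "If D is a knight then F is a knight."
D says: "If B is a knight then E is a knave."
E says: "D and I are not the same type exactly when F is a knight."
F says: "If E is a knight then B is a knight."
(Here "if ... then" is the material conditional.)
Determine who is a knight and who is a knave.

A is a knave, B is a knave, C is a knave, D is a knight, E is a knight, and F is a knave.

A is a knave; "B is a knight, and also F is a knave" is false, as required.
Since B is a knave, "B is the same type as D" needs to be false, which holds.
Since C is a knave, "if D is a knight then F is a knight" needs to be false, which holds.
As a knight, D's statement "if B is a knight then E is a knave" should be True; it is.
E is a knight, and the claim "D and I are not the same type exactly when F is a knight" is indeed True.
F is a knave, and the claim "if E is a knight then B is a knight" is indeed false.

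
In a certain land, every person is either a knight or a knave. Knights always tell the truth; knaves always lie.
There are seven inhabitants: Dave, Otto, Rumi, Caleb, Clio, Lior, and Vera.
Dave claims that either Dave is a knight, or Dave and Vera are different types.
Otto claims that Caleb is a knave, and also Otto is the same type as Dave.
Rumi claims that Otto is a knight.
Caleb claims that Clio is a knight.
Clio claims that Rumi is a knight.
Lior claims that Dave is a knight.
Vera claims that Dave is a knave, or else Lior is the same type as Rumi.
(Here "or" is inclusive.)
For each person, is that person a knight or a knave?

Dave is a knight, Otto is a knave, Rumi is a knave, Caleb is a knave, Clio is a knave, Lior is a knight, and Vera is a knave.

Dave (knight): "either Dave is a knight, or Dave and Vera are different types" — True. ✓
Since Otto is a knave, "Caleb is a knave, and also Otto is the same type as Dave" needs to be False, which holds.
Rumi (knave): "Otto is a knight" — False. ✓
Caleb is a knave, and the claim "Clio is a knight" is indeed False.
Clio is a knave, and the claim "Rumi is a knight" is indeed False.
Since Lior is a knight, "Dave is a knight" needs to be True, which holds.
Vera (knave): "Dave is a knave, or else Lior is the same type as Rumi" — False. ✓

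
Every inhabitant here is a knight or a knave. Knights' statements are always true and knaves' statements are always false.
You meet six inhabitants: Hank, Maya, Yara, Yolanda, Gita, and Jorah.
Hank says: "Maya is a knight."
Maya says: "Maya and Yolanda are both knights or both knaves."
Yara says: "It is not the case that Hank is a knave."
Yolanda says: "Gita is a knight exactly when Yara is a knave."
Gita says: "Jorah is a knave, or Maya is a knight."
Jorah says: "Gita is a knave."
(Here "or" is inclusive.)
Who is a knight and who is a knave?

Hank is a knave, Maya is a knave, Yara is a knave, Yolanda is a knight, Gita is a knight, and Jorah is a knave.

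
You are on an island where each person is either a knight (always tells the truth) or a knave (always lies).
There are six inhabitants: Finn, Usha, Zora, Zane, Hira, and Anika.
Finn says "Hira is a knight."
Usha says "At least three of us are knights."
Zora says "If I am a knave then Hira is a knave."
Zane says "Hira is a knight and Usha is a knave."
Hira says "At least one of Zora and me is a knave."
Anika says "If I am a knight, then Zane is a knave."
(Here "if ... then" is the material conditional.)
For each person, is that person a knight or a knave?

Finn is a knight, Usha is a knight, Zora is a knave, Zane is a knave, Hira is a knight, and Anika is a knight.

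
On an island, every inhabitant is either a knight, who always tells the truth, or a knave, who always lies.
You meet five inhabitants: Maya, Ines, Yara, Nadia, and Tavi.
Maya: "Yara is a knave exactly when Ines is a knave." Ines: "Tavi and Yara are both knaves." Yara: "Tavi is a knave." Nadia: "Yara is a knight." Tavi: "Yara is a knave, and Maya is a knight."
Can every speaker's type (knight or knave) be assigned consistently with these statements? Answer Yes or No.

Yes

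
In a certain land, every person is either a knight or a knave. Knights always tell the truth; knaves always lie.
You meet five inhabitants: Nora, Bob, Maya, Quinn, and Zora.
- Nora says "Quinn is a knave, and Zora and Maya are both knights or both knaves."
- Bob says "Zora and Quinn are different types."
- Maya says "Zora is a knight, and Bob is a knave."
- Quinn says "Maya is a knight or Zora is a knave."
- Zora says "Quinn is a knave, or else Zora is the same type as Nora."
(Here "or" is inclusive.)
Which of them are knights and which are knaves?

Nora is a knave, and the claim "Quinn is a knave, and Zora and Maya are both knights or both knaves" is indeed false.
As a knight, Bob's statement "Zora and Quinn are different types" should be True; it is.
As a knave, Maya's statement "Zora is a knight, and Bob is a knave" should be false; it is.
Quinn (knave): "Maya is a knight or Zora is a knave" — false. ✓
Zora is a knight, and the claim "Quinn is a knave, or else Zora is the same type as Nora" is indeed True.

Nora is a knave, Bob is a knight, Maya is a knave, Quinn is a knave, and Zora is a knight.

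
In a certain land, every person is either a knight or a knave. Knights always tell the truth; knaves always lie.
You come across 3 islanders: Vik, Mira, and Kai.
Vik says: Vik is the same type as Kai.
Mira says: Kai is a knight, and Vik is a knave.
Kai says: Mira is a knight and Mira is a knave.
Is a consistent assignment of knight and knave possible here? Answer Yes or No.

No

Checking all 8 assignments, each has at least one speaker whose statement's truth value contradicts their type.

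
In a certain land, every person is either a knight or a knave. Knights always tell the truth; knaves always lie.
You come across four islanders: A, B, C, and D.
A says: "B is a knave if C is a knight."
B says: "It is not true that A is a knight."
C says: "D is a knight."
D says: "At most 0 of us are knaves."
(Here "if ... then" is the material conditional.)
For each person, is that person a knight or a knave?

A is a knight, B is a knave, C is a knave, and D is a knave.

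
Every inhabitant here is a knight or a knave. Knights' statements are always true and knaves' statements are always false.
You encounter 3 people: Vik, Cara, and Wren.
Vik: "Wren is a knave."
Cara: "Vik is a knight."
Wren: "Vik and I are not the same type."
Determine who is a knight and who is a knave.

Knights: Wren. Knaves: Vik and Cara.

Suppose Vik is a knight. Then Vik's statement "Wren is a knave" would have to be true. Checking the 4 ways to assign the others, none is consistent with every speaker.
(For instance, with Cara=knave, Wren=knight, Vik's claim "Wren is a knave" comes out false where it would need to be true.)
So Vik must be a knave, making "Wren is a knave" false. Taking Vik=knave, Cara=knave, Wren=knight, each remaining statement checks out:
  Cara (knave): "Vik is a knight" — false. ✓
  Wren (knight): "Vik and I are not the same type" — true. ✓
This is the unique consistent assignment.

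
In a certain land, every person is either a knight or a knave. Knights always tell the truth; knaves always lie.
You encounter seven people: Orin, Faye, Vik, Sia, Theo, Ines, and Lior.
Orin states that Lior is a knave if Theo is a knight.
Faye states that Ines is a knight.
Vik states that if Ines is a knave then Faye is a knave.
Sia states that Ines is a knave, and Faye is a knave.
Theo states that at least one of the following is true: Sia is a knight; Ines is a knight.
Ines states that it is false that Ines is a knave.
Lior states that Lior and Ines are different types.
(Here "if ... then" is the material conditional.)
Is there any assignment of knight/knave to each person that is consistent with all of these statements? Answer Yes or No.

Yes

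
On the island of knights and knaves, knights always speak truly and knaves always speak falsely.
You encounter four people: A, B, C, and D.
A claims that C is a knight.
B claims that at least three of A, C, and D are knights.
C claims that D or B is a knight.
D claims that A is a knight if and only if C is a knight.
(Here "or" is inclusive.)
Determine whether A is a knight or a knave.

Consistent assignments: {A=knight, B=knight, C=knight, D=knight}
In every consistent assignment, A is a knight.

A is a knight.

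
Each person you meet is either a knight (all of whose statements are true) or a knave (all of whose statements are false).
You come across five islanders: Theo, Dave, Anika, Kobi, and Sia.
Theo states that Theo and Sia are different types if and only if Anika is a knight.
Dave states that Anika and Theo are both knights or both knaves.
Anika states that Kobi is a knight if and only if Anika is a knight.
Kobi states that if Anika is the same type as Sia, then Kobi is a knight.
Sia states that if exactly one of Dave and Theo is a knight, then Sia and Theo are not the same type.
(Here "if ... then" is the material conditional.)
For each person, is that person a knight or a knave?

Knights: Dave, Kobi, and Sia. Knaves: Theo and Anika.

Theo is a knave; "Theo and Sia are different types if and only if Anika is a knight" is False, as required.
As a knight, Dave's statement "Anika and Theo are both knights or both knaves" should be true; it is.
Anika (knave): "Kobi is a knight if and only if Anika is a knight" — False. ✓
Kobi is a knight; "if Anika is the same type as Sia, then Kobi is a knight" is true, as required.
Sia is a knight; "if exactly one of Dave and Theo is a knight, then Sia and Theo are not the same type" is true, as required.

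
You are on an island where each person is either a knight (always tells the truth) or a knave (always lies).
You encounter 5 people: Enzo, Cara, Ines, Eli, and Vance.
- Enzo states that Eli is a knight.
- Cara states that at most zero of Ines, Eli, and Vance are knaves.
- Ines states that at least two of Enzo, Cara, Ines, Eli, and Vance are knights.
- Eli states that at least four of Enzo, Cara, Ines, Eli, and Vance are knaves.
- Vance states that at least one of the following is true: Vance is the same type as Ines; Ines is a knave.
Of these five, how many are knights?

The unique consistent assignment is Enzo=knave, Cara=knave, Ines=knight, Eli=knave, Vance=knight.
That has 2 knights.

2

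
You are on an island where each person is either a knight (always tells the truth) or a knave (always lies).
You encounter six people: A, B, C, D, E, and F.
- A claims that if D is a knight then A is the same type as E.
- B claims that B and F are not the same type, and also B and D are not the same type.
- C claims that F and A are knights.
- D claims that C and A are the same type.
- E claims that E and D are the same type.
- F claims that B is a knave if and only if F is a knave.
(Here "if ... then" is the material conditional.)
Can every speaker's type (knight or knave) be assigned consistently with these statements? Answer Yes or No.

No

Checking all 64 assignments, each has at least one speaker whose statement's truth value contradicts their type.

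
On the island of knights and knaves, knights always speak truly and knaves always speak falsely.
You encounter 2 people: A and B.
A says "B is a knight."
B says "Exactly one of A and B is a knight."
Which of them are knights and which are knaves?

A is a knave and B is a knave.

As a knave, A's statement "B is a knight" should be false; it is.
B (knave): "exactly one of A and B is a knight" — false. ✓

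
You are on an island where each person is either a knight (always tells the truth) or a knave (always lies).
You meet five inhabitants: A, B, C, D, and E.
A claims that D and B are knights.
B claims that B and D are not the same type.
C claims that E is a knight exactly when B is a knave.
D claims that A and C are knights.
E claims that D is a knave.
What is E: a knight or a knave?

Consistent assignments: {A=knave, B=knight, C=knave, D=knave, E=knight}; {A=knave, B=knave, C=knight, D=knave, E=knight}
In every consistent assignment, E is a knight.

E is a knight.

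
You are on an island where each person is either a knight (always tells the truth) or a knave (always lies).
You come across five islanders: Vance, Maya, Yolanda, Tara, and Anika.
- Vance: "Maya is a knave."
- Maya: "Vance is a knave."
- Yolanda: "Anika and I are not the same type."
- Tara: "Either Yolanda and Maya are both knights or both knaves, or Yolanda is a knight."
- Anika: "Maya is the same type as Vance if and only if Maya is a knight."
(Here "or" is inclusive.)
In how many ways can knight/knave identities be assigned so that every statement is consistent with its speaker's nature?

2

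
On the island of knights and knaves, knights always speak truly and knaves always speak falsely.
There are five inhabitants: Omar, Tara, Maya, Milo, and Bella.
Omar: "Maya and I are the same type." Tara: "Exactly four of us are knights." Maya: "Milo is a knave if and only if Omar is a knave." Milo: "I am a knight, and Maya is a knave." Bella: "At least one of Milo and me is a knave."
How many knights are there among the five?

The unique consistent assignment is Omar=knave, Tara=knave, Maya=knight, Milo=knave, Bella=knight.
That has 2 knights.

2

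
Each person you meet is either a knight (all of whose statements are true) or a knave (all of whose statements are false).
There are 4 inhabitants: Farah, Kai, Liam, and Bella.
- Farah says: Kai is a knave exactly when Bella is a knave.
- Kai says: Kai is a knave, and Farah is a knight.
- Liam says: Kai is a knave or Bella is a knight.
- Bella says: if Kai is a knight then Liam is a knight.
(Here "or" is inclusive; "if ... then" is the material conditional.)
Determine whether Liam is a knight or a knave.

Liam is a knight.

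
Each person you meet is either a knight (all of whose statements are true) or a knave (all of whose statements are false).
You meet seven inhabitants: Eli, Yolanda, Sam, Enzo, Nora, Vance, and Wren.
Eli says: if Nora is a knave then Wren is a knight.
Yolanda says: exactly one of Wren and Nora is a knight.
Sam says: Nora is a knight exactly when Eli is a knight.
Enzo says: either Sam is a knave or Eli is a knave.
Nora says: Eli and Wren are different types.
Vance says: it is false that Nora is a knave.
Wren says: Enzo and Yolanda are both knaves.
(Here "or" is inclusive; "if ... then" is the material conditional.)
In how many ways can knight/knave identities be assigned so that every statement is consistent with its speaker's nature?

Consistent assignments:
  Eli=knight, Yolanda=knight, Sam=knight, Enzo=knave, Nora=knight, Vance=knight, Wren=knave
  Eli=knave, Yolanda=knave, Sam=knight, Enzo=knight, Nora=knave, Vance=knave, Wren=knave

2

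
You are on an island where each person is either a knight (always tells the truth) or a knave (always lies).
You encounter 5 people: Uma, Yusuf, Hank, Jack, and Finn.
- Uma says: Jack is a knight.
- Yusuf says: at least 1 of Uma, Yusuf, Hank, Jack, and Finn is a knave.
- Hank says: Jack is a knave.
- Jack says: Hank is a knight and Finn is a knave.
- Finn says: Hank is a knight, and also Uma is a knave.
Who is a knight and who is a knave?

Uma is a knave, Yusuf is a knight, Hank is a knight, Jack is a knave, and Finn is a knight.

As a knave, Uma's statement "Jack is a knight" should be false; it is.
Yusuf is a knight, and the claim "at least 1 of Uma, Yusuf, Hank, Jack, and Finn is a knave" is indeed True.
As a knight, Hank's statement "Jack is a knave" should be True; it is.
Since Jack is a knave, "Hank is a knight and Finn is a knave" needs to be false, which holds.
Finn is a knight; "Hank is a knight, and also Uma is a knave" is True, as required.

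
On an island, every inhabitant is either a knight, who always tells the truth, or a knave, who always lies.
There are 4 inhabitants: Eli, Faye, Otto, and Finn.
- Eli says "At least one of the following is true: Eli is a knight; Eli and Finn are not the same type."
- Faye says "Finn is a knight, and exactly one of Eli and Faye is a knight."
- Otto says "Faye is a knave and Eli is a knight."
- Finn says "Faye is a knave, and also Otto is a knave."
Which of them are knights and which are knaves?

Knights: Eli and Otto. Knaves: Faye and Finn.

Eli is a knight; "at least one of the following is true: Eli is a knight; Eli and Finn are not the same type" is True, as required.
Faye is a knave, and the claim "Finn is a knight, and exactly one of Eli and Faye is a knight" is indeed false.
Otto is a knight, so "Faye is a knave and Eli is a knight" must be True — and it is.
Finn is a knave, and the claim "Faye is a knave, and also Otto is a knave" is indeed false.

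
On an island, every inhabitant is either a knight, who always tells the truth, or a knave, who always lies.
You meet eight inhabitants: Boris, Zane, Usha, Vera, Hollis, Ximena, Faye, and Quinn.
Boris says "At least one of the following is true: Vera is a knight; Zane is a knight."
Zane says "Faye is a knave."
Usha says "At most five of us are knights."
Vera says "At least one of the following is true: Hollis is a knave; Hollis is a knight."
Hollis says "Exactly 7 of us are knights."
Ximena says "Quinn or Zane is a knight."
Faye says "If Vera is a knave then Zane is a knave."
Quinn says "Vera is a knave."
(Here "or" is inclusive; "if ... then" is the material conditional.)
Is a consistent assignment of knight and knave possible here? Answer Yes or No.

Yes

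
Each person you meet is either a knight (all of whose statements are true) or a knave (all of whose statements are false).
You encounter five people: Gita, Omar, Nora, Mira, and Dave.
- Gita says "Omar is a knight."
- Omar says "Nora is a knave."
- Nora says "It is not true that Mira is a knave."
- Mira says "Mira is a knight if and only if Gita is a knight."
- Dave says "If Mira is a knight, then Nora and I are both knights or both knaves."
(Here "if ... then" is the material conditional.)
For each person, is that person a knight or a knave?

Gita is a knight; "Omar is a knight" is True, as required.
Omar (knight): "Nora is a knave" — True. ✓
Nora (knave): "it is not true that Mira is a knave" — False. ✓
As a knave, Mira's statement "Mira is a knight if and only if Gita is a knight" should be False; it is.
Since Dave is a knight, "if Mira is a knight, then Nora and I are both knights or both knaves" needs to be True, which holds.

Knights: Gita, Omar, and Dave. Knaves: Nora and Mira.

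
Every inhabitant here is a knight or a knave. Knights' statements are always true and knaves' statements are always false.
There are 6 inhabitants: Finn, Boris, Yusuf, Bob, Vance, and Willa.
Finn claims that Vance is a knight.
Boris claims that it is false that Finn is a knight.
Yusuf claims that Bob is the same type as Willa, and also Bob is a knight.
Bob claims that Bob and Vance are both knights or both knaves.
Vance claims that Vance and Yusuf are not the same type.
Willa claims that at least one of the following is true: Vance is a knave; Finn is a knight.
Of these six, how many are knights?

The unique consistent assignment is Finn=knight, Boris=knave, Yusuf=knave, Bob=knave, Vance=knight, Willa=knight.
That has 3 knights.

3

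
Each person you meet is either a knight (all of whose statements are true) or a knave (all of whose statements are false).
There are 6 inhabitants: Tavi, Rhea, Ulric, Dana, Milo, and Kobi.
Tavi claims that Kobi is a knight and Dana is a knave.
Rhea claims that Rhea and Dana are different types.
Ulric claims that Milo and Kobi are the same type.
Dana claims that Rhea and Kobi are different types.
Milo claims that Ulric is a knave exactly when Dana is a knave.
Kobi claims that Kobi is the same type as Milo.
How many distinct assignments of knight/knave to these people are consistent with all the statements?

Consistent assignments:
  Tavi=knave, Rhea=knave, Ulric=knave, Dana=knave, Milo=knight, Kobi=knave

1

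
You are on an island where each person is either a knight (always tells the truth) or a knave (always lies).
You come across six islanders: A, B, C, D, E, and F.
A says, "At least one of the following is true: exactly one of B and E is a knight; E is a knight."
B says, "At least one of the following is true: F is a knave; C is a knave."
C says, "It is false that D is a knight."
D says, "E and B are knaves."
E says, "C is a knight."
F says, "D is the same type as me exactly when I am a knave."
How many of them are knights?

4

The unique consistent assignment is A=knight, B=knave, C=knight, D=knave, E=knight, F=knight.
That has 4 knights.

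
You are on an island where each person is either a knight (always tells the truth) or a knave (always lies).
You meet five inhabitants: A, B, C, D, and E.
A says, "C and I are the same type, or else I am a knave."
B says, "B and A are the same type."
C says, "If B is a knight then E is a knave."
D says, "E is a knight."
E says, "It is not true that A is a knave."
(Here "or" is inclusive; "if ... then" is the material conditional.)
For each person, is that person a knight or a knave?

A is a knight, B is a knave, C is a knight, D is a knight, and E is a knight.

A (knight): "C and I are the same type, or else I am a knave" — true. ✓
As a knave, B's statement "B and A are the same type" should be False; it is.
C (knight): "if B is a knight then E is a knave" — true. ✓
D is a knight, and the claim "E is a knight" is indeed true.
E is a knight; "it is not true that A is a knave" is true, as required.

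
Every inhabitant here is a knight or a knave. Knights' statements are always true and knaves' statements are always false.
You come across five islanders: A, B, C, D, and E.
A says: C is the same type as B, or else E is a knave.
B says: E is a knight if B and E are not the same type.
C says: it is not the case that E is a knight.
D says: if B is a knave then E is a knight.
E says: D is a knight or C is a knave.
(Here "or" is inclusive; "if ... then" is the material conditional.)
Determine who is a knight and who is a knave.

A is a knave, B is a knight, C is a knave, D is a knight, and E is a knight.

A is a knave; "C is the same type as B, or else E is a knave" is False, as required.
B (knight): "E is a knight if B and E are not the same type" — true. ✓
As a knave, C's statement "it is not the case that E is a knight" should be False; it is.
D (knight): "if B is a knave then E is a knight" — true. ✓
Since E is a knight, "D is a knight or C is a knave" needs to be true, which holds.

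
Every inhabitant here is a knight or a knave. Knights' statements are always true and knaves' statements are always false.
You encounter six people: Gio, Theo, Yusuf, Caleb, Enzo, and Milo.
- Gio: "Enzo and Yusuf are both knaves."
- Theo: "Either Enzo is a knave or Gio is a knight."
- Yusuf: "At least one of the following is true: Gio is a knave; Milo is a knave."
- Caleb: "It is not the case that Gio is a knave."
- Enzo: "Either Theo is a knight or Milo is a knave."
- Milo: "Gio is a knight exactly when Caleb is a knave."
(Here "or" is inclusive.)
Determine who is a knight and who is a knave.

Gio is a knave, Theo is a knave, Yusuf is a knight, Caleb is a knave, Enzo is a knight, and Milo is a knave.

Gio is a knave, so "Enzo and Yusuf are both knaves" must be false — and it is.
Theo is a knave, and the claim "either Enzo is a knave or Gio is a knight" is indeed false.
Yusuf is a knight, so "at least one of the following is true: Gio is a knave; Milo is a knave" must be true — and it is.
Since Caleb is a knave, "it is not the case that Gio is a knave" needs to be false, which holds.
Since Enzo is a knight, "either Theo is a knight or Milo is a knave" needs to be true, which holds.
Since Milo is a knave, "Gio is a knight exactly when Caleb is a knave" needs to be false, which holds.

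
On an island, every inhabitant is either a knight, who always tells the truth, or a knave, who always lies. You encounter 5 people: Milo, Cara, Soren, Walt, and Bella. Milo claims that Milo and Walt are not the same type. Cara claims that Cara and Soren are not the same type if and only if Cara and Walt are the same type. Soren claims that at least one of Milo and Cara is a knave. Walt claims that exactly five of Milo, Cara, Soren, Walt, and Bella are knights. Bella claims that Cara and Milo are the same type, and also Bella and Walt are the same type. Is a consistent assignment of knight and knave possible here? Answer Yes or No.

Yes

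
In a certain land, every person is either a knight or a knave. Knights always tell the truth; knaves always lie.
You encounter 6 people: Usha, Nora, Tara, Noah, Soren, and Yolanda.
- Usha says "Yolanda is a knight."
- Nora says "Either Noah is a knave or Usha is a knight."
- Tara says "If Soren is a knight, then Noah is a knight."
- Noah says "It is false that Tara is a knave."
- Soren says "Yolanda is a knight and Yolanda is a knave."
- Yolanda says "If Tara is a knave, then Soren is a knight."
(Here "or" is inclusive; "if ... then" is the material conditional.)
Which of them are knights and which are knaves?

Usha is a knight, Nora is a knight, Tara is a knight, Noah is a knight, Soren is a knave, and Yolanda is a knight.

Usha is a knight, so "Yolanda is a knight" must be True — and it is.
Since Nora is a knight, "either Noah is a knave or Usha is a knight" needs to be True, which holds.
Tara is a knight, so "if Soren is a knight, then Noah is a knight" must be True — and it is.
As a knight, Noah's statement "it is false that Tara is a knave" should be True; it is.
Soren is a knave; "Yolanda is a knight and Yolanda is a knave" is False, as required.
As a knight, Yolanda's statement "if Tara is a knave, then Soren is a knight" should be True; it is.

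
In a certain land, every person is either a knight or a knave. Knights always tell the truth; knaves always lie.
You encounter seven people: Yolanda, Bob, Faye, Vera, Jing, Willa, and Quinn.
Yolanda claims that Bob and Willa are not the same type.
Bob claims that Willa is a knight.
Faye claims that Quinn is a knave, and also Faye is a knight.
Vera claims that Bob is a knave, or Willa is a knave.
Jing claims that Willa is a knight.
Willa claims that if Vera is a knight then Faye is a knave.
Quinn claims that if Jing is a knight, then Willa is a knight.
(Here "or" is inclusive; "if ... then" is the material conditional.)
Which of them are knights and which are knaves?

Yolanda is a knave, so "Bob and Willa are not the same type" must be False — and it is.
Bob is a knight, so "Willa is a knight" must be true — and it is.
Faye is a knave, so "Quinn is a knave, and also Faye is a knight" must be False — and it is.
Vera is a knave, and the claim "Bob is a knave, or Willa is a knave" is indeed False.
Jing is a knight, and the claim "Willa is a knight" is indeed true.
Since Willa is a knight, "if Vera is a knight then Faye is a knave" needs to be true, which holds.
As a knight, Quinn's statement "if Jing is a knight, then Willa is a knight" should be true; it is.

Yolanda is a knave, Bob is a knight, Faye is a knave, Vera is a knave, Jing is a knight, Willa is a knight, and Quinn is a knight.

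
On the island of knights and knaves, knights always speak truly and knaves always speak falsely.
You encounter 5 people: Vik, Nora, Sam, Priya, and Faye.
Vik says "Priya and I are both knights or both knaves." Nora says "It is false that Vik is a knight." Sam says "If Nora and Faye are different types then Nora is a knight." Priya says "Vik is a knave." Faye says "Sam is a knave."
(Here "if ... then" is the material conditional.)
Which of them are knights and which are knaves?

Knights: Nora, Sam, and Priya. Knaves: Vik and Faye.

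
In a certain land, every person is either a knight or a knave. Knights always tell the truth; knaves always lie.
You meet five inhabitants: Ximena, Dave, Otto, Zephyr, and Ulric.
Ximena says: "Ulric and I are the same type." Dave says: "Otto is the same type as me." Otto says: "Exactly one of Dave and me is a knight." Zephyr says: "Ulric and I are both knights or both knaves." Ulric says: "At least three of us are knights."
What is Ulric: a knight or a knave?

Consistent assignments: {Ximena=knight, Dave=knave, Otto=knight, Zephyr=knight, Ulric=knight}; {Ximena=knight, Dave=knave, Otto=knight, Zephyr=knave, Ulric=knight}; {Ximena=knave, Dave=knave, Otto=knight, Zephyr=knight, Ulric=knight}
In every consistent assignment, Ulric is a knight.

Ulric is a knight.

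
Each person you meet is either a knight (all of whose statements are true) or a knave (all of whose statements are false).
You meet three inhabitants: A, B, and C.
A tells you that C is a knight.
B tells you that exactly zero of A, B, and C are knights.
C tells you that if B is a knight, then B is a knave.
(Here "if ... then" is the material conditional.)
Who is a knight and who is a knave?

Suppose A is a knave. Then A's statement "C is a knight" would have to be false. Checking the 4 ways to assign the others, none is consistent with every speaker.
(For instance, with B=knave, C=knight, A's claim "C is a knight" comes out true where it would need to be false.)
So A must be a knight, making "C is a knight" true. Taking A=knight, B=knave, C=knight, each remaining statement checks out:
  B (knave): "exactly zero of A, B, and C are knights" — false. ✓
  C (knight): "if B is a knight, then B is a knave" — true. ✓
This is the unique consistent assignment.

A is a knight, B is a knave, and C is a knight.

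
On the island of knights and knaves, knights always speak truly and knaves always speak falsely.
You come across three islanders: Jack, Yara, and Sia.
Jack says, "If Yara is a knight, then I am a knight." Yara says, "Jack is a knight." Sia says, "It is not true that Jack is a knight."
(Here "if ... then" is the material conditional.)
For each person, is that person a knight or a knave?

Jack is a knight, Yara is a knight, and Sia is a knave.

Jack is a knight, and the claim "if Yara is a knight, then I am a knight" is indeed True.
Yara is a knight, and the claim "Jack is a knight" is indeed True.
Sia is a knave, and the claim "it is not true that Jack is a knight" is indeed False.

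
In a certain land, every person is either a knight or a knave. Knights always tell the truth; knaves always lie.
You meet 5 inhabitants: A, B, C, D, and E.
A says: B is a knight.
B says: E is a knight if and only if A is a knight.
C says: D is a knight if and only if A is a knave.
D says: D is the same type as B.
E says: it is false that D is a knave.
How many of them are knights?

The unique consistent assignment is A=knight, B=knight, C=knave, D=knight, E=knight.
That has 4 knights.

4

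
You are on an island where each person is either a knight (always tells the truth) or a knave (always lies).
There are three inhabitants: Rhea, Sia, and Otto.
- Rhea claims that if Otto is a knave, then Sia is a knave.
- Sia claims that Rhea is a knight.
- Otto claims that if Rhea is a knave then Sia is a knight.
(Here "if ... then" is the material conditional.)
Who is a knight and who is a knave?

Knights: Rhea, Sia, and Otto. Knaves: none.

Rhea (knight): "if Otto is a knave, then Sia is a knave" — True. ✓
Sia is a knight, so "Rhea is a knight" must be True — and it is.
Otto is a knight, and the claim "if Rhea is a knave then Sia is a knight" is indeed True.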